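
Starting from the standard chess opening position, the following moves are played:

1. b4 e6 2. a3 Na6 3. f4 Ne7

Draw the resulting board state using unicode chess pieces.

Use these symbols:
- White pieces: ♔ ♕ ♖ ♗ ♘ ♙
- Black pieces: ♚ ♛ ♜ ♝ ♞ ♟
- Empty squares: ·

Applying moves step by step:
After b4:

♜ ♞ ♝ ♛ ♚ ♝ ♞ ♜
♟ ♟ ♟ ♟ ♟ ♟ ♟ ♟
· · · · · · · ·
· · · · · · · ·
· ♙ · · · · · ·
· · · · · · · ·
♙ · ♙ ♙ ♙ ♙ ♙ ♙
♖ ♘ ♗ ♕ ♔ ♗ ♘ ♖


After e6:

♜ ♞ ♝ ♛ ♚ ♝ ♞ ♜
♟ ♟ ♟ ♟ · ♟ ♟ ♟
· · · · ♟ · · ·
· · · · · · · ·
· ♙ · · · · · ·
· · · · · · · ·
♙ · ♙ ♙ ♙ ♙ ♙ ♙
♖ ♘ ♗ ♕ ♔ ♗ ♘ ♖


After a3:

♜ ♞ ♝ ♛ ♚ ♝ ♞ ♜
♟ ♟ ♟ ♟ · ♟ ♟ ♟
· · · · ♟ · · ·
· · · · · · · ·
· ♙ · · · · · ·
♙ · · · · · · ·
· · ♙ ♙ ♙ ♙ ♙ ♙
♖ ♘ ♗ ♕ ♔ ♗ ♘ ♖


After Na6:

♜ · ♝ ♛ ♚ ♝ ♞ ♜
♟ ♟ ♟ ♟ · ♟ ♟ ♟
♞ · · · ♟ · · ·
· · · · · · · ·
· ♙ · · · · · ·
♙ · · · · · · ·
· · ♙ ♙ ♙ ♙ ♙ ♙
♖ ♘ ♗ ♕ ♔ ♗ ♘ ♖


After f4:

♜ · ♝ ♛ ♚ ♝ ♞ ♜
♟ ♟ ♟ ♟ · ♟ ♟ ♟
♞ · · · ♟ · · ·
· · · · · · · ·
· ♙ · · · ♙ · ·
♙ · · · · · · ·
· · ♙ ♙ ♙ · ♙ ♙
♖ ♘ ♗ ♕ ♔ ♗ ♘ ♖


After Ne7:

♜ · ♝ ♛ ♚ ♝ · ♜
♟ ♟ ♟ ♟ ♞ ♟ ♟ ♟
♞ · · · ♟ · · ·
· · · · · · · ·
· ♙ · · · ♙ · ·
♙ · · · · · · ·
· · ♙ ♙ ♙ · ♙ ♙
♖ ♘ ♗ ♕ ♔ ♗ ♘ ♖



  a b c d e f g h
  ─────────────────
8│♜ · ♝ ♛ ♚ ♝ · ♜│8
7│♟ ♟ ♟ ♟ ♞ ♟ ♟ ♟│7
6│♞ · · · ♟ · · ·│6
5│· · · · · · · ·│5
4│· ♙ · · · ♙ · ·│4
3│♙ · · · · · · ·│3
2│· · ♙ ♙ ♙ · ♙ ♙│2
1│♖ ♘ ♗ ♕ ♔ ♗ ♘ ♖│1
  ─────────────────
  a b c d e f g h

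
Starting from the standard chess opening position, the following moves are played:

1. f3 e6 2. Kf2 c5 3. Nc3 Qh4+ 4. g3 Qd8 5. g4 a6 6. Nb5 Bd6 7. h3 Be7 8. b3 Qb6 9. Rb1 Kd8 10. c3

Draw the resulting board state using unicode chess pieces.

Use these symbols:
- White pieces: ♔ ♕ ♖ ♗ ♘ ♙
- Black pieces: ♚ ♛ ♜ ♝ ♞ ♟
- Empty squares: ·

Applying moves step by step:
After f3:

♜ ♞ ♝ ♛ ♚ ♝ ♞ ♜
♟ ♟ ♟ ♟ ♟ ♟ ♟ ♟
· · · · · · · ·
· · · · · · · ·
· · · · · · · ·
· · · · · ♙ · ·
♙ ♙ ♙ ♙ ♙ · ♙ ♙
♖ ♘ ♗ ♕ ♔ ♗ ♘ ♖


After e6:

♜ ♞ ♝ ♛ ♚ ♝ ♞ ♜
♟ ♟ ♟ ♟ · ♟ ♟ ♟
· · · · ♟ · · ·
· · · · · · · ·
· · · · · · · ·
· · · · · ♙ · ·
♙ ♙ ♙ ♙ ♙ · ♙ ♙
♖ ♘ ♗ ♕ ♔ ♗ ♘ ♖


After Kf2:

♜ ♞ ♝ ♛ ♚ ♝ ♞ ♜
♟ ♟ ♟ ♟ · ♟ ♟ ♟
· · · · ♟ · · ·
· · · · · · · ·
· · · · · · · ·
· · · · · ♙ · ·
♙ ♙ ♙ ♙ ♙ ♔ ♙ ♙
♖ ♘ ♗ ♕ · ♗ ♘ ♖


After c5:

♜ ♞ ♝ ♛ ♚ ♝ ♞ ♜
♟ ♟ · ♟ · ♟ ♟ ♟
· · · · ♟ · · ·
· · ♟ · · · · ·
· · · · · · · ·
· · · · · ♙ · ·
♙ ♙ ♙ ♙ ♙ ♔ ♙ ♙
♖ ♘ ♗ ♕ · ♗ ♘ ♖


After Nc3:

♜ ♞ ♝ ♛ ♚ ♝ ♞ ♜
♟ ♟ · ♟ · ♟ ♟ ♟
· · · · ♟ · · ·
· · ♟ · · · · ·
· · · · · · · ·
· · ♘ · · ♙ · ·
♙ ♙ ♙ ♙ ♙ ♔ ♙ ♙
♖ · ♗ ♕ · ♗ ♘ ♖


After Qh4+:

♜ ♞ ♝ · ♚ ♝ ♞ ♜
♟ ♟ · ♟ · ♟ ♟ ♟
· · · · ♟ · · ·
· · ♟ · · · · ·
· · · · · · · ♛
· · ♘ · · ♙ · ·
♙ ♙ ♙ ♙ ♙ ♔ ♙ ♙
♖ · ♗ ♕ · ♗ ♘ ♖


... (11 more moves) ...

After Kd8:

♜ ♞ ♝ ♚ · · ♞ ♜
· ♟ · ♟ ♝ ♟ ♟ ♟
♟ ♛ · · ♟ · · ·
· ♘ ♟ · · · · ·
· · · · · · ♙ ·
· ♙ · · · ♙ · ♙
♙ · ♙ ♙ ♙ ♔ · ·
· ♖ ♗ ♕ · ♗ ♘ ♖


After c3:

♜ ♞ ♝ ♚ · · ♞ ♜
· ♟ · ♟ ♝ ♟ ♟ ♟
♟ ♛ · · ♟ · · ·
· ♘ ♟ · · · · ·
· · · · · · ♙ ·
· ♙ ♙ · · ♙ · ♙
♙ · · ♙ ♙ ♔ · ·
· ♖ ♗ ♕ · ♗ ♘ ♖



  a b c d e f g h
  ─────────────────
8│♜ ♞ ♝ ♚ · · ♞ ♜│8
7│· ♟ · ♟ ♝ ♟ ♟ ♟│7
6│♟ ♛ · · ♟ · · ·│6
5│· ♘ ♟ · · · · ·│5
4│· · · · · · ♙ ·│4
3│· ♙ ♙ · · ♙ · ♙│3
2│♙ · · ♙ ♙ ♔ · ·│2
1│· ♖ ♗ ♕ · ♗ ♘ ♖│1
  ─────────────────
  a b c d e f g h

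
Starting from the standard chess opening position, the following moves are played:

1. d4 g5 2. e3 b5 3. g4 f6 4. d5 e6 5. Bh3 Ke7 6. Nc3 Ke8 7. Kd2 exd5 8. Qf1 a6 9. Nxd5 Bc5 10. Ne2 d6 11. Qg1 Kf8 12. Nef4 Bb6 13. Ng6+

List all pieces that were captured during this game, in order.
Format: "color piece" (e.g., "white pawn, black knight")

Tracking captures:
  exd5: captured white pawn
  Nxd5: captured black pawn

white pawn, black pawn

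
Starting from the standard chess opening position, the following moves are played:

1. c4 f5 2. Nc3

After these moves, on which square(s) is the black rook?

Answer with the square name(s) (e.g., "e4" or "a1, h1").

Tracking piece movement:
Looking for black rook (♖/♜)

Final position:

  a b c d e f g h
  ─────────────────
8│♜ ♞ ♝ ♛ ♚ ♝ ♞ ♜│8
7│♟ ♟ ♟ ♟ ♟ · ♟ ♟│7
6│· · · · · · · ·│6
5│· · · · · ♟ · ·│5
4│· · ♙ · · · · ·│4
3│· · ♘ · · · · ·│3
2│♙ ♙ · ♙ ♙ ♙ ♙ ♙│2
1│♖ · ♗ ♕ ♔ ♗ ♘ ♖│1
  ─────────────────
  a b c d e f g h


a8, h8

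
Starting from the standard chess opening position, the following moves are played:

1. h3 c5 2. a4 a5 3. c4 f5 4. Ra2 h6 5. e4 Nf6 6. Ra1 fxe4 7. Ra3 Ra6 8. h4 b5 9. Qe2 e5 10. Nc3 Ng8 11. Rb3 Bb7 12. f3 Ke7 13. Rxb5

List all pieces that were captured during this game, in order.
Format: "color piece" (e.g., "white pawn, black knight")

Tracking captures:
  fxe4: captured white pawn
  Rxb5: captured black pawn

white pawn, black pawn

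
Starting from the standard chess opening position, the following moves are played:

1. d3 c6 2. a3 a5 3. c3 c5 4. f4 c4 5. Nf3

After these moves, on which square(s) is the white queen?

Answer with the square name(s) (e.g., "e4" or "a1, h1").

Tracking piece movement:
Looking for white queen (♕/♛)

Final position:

  a b c d e f g h
  ─────────────────
8│♜ ♞ ♝ ♛ ♚ ♝ ♞ ♜│8
7│· ♟ · ♟ ♟ ♟ ♟ ♟│7
6│· · · · · · · ·│6
5│♟ · · · · · · ·│5
4│· · ♟ · · ♙ · ·│4
3│♙ · ♙ ♙ · ♘ · ·│3
2│· ♙ · · ♙ · ♙ ♙│2
1│♖ ♘ ♗ ♕ ♔ ♗ · ♖│1
  ─────────────────
  a b c d e f g h


d1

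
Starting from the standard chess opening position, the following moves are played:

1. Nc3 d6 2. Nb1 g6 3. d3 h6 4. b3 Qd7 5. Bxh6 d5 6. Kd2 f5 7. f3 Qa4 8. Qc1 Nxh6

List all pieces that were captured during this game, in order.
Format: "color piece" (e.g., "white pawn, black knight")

Tracking captures:
  Bxh6: captured black pawn
  Nxh6: captured white bishop

black pawn, white bishop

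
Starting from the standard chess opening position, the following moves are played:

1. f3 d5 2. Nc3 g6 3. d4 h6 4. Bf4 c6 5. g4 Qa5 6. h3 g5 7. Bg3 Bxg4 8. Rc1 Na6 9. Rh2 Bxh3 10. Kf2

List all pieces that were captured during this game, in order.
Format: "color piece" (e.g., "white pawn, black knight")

Tracking captures:
  Bxg4: captured white pawn
  Bxh3: captured white pawn

white pawn, white pawn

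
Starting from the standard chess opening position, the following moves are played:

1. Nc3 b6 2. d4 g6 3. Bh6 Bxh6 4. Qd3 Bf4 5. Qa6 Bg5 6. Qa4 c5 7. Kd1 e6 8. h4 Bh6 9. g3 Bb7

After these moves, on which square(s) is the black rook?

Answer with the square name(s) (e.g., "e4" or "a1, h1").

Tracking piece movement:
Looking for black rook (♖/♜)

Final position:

  a b c d e f g h
  ─────────────────
8│♜ ♞ · ♛ ♚ · ♞ ♜│8
7│♟ ♝ · ♟ · ♟ · ♟│7
6│· ♟ · · ♟ · ♟ ♝│6
5│· · ♟ · · · · ·│5
4│♕ · · ♙ · · · ♙│4
3│· · ♘ · · · ♙ ·│3
2│♙ ♙ ♙ · ♙ ♙ · ·│2
1│♖ · · ♔ · ♗ ♘ ♖│1
  ─────────────────
  a b c d e f g h


a8, h8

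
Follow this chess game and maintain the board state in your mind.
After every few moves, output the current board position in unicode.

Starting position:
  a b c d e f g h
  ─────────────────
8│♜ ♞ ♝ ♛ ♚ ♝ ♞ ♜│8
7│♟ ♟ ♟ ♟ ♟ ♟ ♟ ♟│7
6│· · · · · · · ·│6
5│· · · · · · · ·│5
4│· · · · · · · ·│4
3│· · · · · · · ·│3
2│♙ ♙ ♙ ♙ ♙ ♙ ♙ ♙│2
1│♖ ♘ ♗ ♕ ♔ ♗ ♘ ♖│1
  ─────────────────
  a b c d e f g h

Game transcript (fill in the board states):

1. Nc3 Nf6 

  a b c d e f g h
  ─────────────────
8│♜ ♞ ♝ ♛ ♚ ♝ · ♜│8
7│♟ ♟ ♟ ♟ ♟ ♟ ♟ ♟│7
6│· · · · · ♞ · ·│6
5│· · · · · · · ·│5
4│· · · · · · · ·│4
3│· · ♘ · · · · ·│3
2│♙ ♙ ♙ ♙ ♙ ♙ ♙ ♙│2
1│♖ · ♗ ♕ ♔ ♗ ♘ ♖│1
  ─────────────────
  a b c d e f g h

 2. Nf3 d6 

  a b c d e f g h
  ─────────────────
8│♜ ♞ ♝ ♛ ♚ ♝ · ♜│8
7│♟ ♟ ♟ · ♟ ♟ ♟ ♟│7
6│· · · ♟ · ♞ · ·│6
5│· · · · · · · ·│5
4│· · · · · · · ·│4
3│· · ♘ · · ♘ · ·│3
2│♙ ♙ ♙ ♙ ♙ ♙ ♙ ♙│2
1│♖ · ♗ ♕ ♔ ♗ · ♖│1
  ─────────────────
  a b c d e f g h

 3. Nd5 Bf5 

  a b c d e f g h
  ─────────────────
8│♜ ♞ · ♛ ♚ ♝ · ♜│8
7│♟ ♟ ♟ · ♟ ♟ ♟ ♟│7
6│· · · ♟ · ♞ · ·│6
5│· · · ♘ · ♝ · ·│5
4│· · · · · · · ·│4
3│· · · · · ♘ · ·│3
2│♙ ♙ ♙ ♙ ♙ ♙ ♙ ♙│2
1│♖ · ♗ ♕ ♔ ♗ · ♖│1
  ─────────────────
  a b c d e f g h



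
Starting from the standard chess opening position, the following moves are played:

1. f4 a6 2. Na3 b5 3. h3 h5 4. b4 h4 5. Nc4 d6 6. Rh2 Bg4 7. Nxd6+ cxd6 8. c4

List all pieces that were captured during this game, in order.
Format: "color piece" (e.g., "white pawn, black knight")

Tracking captures:
  Nxd6+: captured black pawn
  cxd6: captured white knight

black pawn, white knight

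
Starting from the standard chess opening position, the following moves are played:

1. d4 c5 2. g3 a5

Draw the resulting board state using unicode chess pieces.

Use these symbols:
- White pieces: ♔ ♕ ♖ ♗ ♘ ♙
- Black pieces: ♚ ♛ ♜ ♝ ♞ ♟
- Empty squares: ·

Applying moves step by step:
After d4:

♜ ♞ ♝ ♛ ♚ ♝ ♞ ♜
♟ ♟ ♟ ♟ ♟ ♟ ♟ ♟
· · · · · · · ·
· · · · · · · ·
· · · ♙ · · · ·
· · · · · · · ·
♙ ♙ ♙ · ♙ ♙ ♙ ♙
♖ ♘ ♗ ♕ ♔ ♗ ♘ ♖


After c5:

♜ ♞ ♝ ♛ ♚ ♝ ♞ ♜
♟ ♟ · ♟ ♟ ♟ ♟ ♟
· · · · · · · ·
· · ♟ · · · · ·
· · · ♙ · · · ·
· · · · · · · ·
♙ ♙ ♙ · ♙ ♙ ♙ ♙
♖ ♘ ♗ ♕ ♔ ♗ ♘ ♖


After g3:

♜ ♞ ♝ ♛ ♚ ♝ ♞ ♜
♟ ♟ · ♟ ♟ ♟ ♟ ♟
· · · · · · · ·
· · ♟ · · · · ·
· · · ♙ · · · ·
· · · · · · ♙ ·
♙ ♙ ♙ · ♙ ♙ · ♙
♖ ♘ ♗ ♕ ♔ ♗ ♘ ♖


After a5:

♜ ♞ ♝ ♛ ♚ ♝ ♞ ♜
· ♟ · ♟ ♟ ♟ ♟ ♟
· · · · · · · ·
♟ · ♟ · · · · ·
· · · ♙ · · · ·
· · · · · · ♙ ·
♙ ♙ ♙ · ♙ ♙ · ♙
♖ ♘ ♗ ♕ ♔ ♗ ♘ ♖



  a b c d e f g h
  ─────────────────
8│♜ ♞ ♝ ♛ ♚ ♝ ♞ ♜│8
7│· ♟ · ♟ ♟ ♟ ♟ ♟│7
6│· · · · · · · ·│6
5│♟ · ♟ · · · · ·│5
4│· · · ♙ · · · ·│4
3│· · · · · · ♙ ·│3
2│♙ ♙ ♙ · ♙ ♙ · ♙│2
1│♖ ♘ ♗ ♕ ♔ ♗ ♘ ♖│1
  ─────────────────
  a b c d e f g h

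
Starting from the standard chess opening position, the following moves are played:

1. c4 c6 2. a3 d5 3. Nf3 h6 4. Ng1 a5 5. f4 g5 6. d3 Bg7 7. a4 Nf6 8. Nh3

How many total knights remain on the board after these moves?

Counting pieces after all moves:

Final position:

  a b c d e f g h
  ─────────────────
8│♜ ♞ ♝ ♛ ♚ · · ♜│8
7│· ♟ · · ♟ ♟ ♝ ·│7
6│· · ♟ · · ♞ · ♟│6
5│♟ · · ♟ · · ♟ ·│5
4│♙ · ♙ · · ♙ · ·│4
3│· · · ♙ · · · ♘│3
2│· ♙ · · ♙ · ♙ ♙│2
1│♖ ♘ ♗ ♕ ♔ ♗ · ♖│1
  ─────────────────
  a b c d e f g h


4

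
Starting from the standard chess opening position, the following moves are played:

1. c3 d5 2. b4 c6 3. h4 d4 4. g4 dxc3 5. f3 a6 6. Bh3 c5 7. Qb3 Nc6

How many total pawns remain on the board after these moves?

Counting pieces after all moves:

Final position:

  a b c d e f g h
  ─────────────────
8│♜ · ♝ ♛ ♚ ♝ ♞ ♜│8
7│· ♟ · · ♟ ♟ ♟ ♟│7
6│♟ · ♞ · · · · ·│6
5│· · ♟ · · · · ·│5
4│· ♙ · · · · ♙ ♙│4
3│· ♕ ♟ · · ♙ · ♗│3
2│♙ · · ♙ ♙ · · ·│2
1│♖ ♘ ♗ · ♔ · ♘ ♖│1
  ─────────────────
  a b c d e f g h


15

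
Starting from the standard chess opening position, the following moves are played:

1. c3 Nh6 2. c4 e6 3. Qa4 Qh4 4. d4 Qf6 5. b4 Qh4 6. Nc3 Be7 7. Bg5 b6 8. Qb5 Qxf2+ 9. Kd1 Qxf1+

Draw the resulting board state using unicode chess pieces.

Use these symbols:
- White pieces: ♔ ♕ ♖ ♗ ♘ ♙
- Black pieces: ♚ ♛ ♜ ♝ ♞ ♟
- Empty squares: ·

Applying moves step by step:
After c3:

♜ ♞ ♝ ♛ ♚ ♝ ♞ ♜
♟ ♟ ♟ ♟ ♟ ♟ ♟ ♟
· · · · · · · ·
· · · · · · · ·
· · · · · · · ·
· · ♙ · · · · ·
♙ ♙ · ♙ ♙ ♙ ♙ ♙
♖ ♘ ♗ ♕ ♔ ♗ ♘ ♖


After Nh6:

♜ ♞ ♝ ♛ ♚ ♝ · ♜
♟ ♟ ♟ ♟ ♟ ♟ ♟ ♟
· · · · · · · ♞
· · · · · · · ·
· · · · · · · ·
· · ♙ · · · · ·
♙ ♙ · ♙ ♙ ♙ ♙ ♙
♖ ♘ ♗ ♕ ♔ ♗ ♘ ♖


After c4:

♜ ♞ ♝ ♛ ♚ ♝ · ♜
♟ ♟ ♟ ♟ ♟ ♟ ♟ ♟
· · · · · · · ♞
· · · · · · · ·
· · ♙ · · · · ·
· · · · · · · ·
♙ ♙ · ♙ ♙ ♙ ♙ ♙
♖ ♘ ♗ ♕ ♔ ♗ ♘ ♖


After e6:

♜ ♞ ♝ ♛ ♚ ♝ · ♜
♟ ♟ ♟ ♟ · ♟ ♟ ♟
· · · · ♟ · · ♞
· · · · · · · ·
· · ♙ · · · · ·
· · · · · · · ·
♙ ♙ · ♙ ♙ ♙ ♙ ♙
♖ ♘ ♗ ♕ ♔ ♗ ♘ ♖


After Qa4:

♜ ♞ ♝ ♛ ♚ ♝ · ♜
♟ ♟ ♟ ♟ · ♟ ♟ ♟
· · · · ♟ · · ♞
· · · · · · · ·
♕ · ♙ · · · · ·
· · · · · · · ·
♙ ♙ · ♙ ♙ ♙ ♙ ♙
♖ ♘ ♗ · ♔ ♗ ♘ ♖


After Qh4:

♜ ♞ ♝ · ♚ ♝ · ♜
♟ ♟ ♟ ♟ · ♟ ♟ ♟
· · · · ♟ · · ♞
· · · · · · · ·
♕ · ♙ · · · · ♛
· · · · · · · ·
♙ ♙ · ♙ ♙ ♙ ♙ ♙
♖ ♘ ♗ · ♔ ♗ ♘ ♖


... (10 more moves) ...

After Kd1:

♜ ♞ ♝ · ♚ · · ♜
♟ · ♟ ♟ ♝ ♟ ♟ ♟
· ♟ · · ♟ · · ♞
· ♕ · · · · ♗ ·
· ♙ ♙ ♙ · · · ·
· · ♘ · · · · ·
♙ · · · ♙ ♛ ♙ ♙
♖ · · ♔ · ♗ ♘ ♖


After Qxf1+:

♜ ♞ ♝ · ♚ · · ♜
♟ · ♟ ♟ ♝ ♟ ♟ ♟
· ♟ · · ♟ · · ♞
· ♕ · · · · ♗ ·
· ♙ ♙ ♙ · · · ·
· · ♘ · · · · ·
♙ · · · ♙ · ♙ ♙
♖ · · ♔ · ♛ ♘ ♖



  a b c d e f g h
  ─────────────────
8│♜ ♞ ♝ · ♚ · · ♜│8
7│♟ · ♟ ♟ ♝ ♟ ♟ ♟│7
6│· ♟ · · ♟ · · ♞│6
5│· ♕ · · · · ♗ ·│5
4│· ♙ ♙ ♙ · · · ·│4
3│· · ♘ · · · · ·│3
2│♙ · · · ♙ · ♙ ♙│2
1│♖ · · ♔ · ♛ ♘ ♖│1
  ─────────────────
  a b c d e f g h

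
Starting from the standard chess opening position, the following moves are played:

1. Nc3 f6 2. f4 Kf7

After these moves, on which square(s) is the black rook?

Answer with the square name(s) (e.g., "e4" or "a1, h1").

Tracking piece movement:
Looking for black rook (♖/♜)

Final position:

  a b c d e f g h
  ─────────────────
8│♜ ♞ ♝ ♛ · ♝ ♞ ♜│8
7│♟ ♟ ♟ ♟ ♟ ♚ ♟ ♟│7
6│· · · · · ♟ · ·│6
5│· · · · · · · ·│5
4│· · · · · ♙ · ·│4
3│· · ♘ · · · · ·│3
2│♙ ♙ ♙ ♙ ♙ · ♙ ♙│2
1│♖ · ♗ ♕ ♔ ♗ ♘ ♖│1
  ─────────────────
  a b c d e f g h


a8, h8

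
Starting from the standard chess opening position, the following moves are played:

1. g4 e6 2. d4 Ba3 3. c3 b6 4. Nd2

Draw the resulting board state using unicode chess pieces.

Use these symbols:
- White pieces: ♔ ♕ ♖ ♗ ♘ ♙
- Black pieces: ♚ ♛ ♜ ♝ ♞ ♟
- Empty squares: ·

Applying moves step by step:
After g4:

♜ ♞ ♝ ♛ ♚ ♝ ♞ ♜
♟ ♟ ♟ ♟ ♟ ♟ ♟ ♟
· · · · · · · ·
· · · · · · · ·
· · · · · · ♙ ·
· · · · · · · ·
♙ ♙ ♙ ♙ ♙ ♙ · ♙
♖ ♘ ♗ ♕ ♔ ♗ ♘ ♖


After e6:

♜ ♞ ♝ ♛ ♚ ♝ ♞ ♜
♟ ♟ ♟ ♟ · ♟ ♟ ♟
· · · · ♟ · · ·
· · · · · · · ·
· · · · · · ♙ ·
· · · · · · · ·
♙ ♙ ♙ ♙ ♙ ♙ · ♙
♖ ♘ ♗ ♕ ♔ ♗ ♘ ♖


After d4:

♜ ♞ ♝ ♛ ♚ ♝ ♞ ♜
♟ ♟ ♟ ♟ · ♟ ♟ ♟
· · · · ♟ · · ·
· · · · · · · ·
· · · ♙ · · ♙ ·
· · · · · · · ·
♙ ♙ ♙ · ♙ ♙ · ♙
♖ ♘ ♗ ♕ ♔ ♗ ♘ ♖


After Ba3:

♜ ♞ ♝ ♛ ♚ · ♞ ♜
♟ ♟ ♟ ♟ · ♟ ♟ ♟
· · · · ♟ · · ·
· · · · · · · ·
· · · ♙ · · ♙ ·
♝ · · · · · · ·
♙ ♙ ♙ · ♙ ♙ · ♙
♖ ♘ ♗ ♕ ♔ ♗ ♘ ♖


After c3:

♜ ♞ ♝ ♛ ♚ · ♞ ♜
♟ ♟ ♟ ♟ · ♟ ♟ ♟
· · · · ♟ · · ·
· · · · · · · ·
· · · ♙ · · ♙ ·
♝ · ♙ · · · · ·
♙ ♙ · · ♙ ♙ · ♙
♖ ♘ ♗ ♕ ♔ ♗ ♘ ♖


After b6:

♜ ♞ ♝ ♛ ♚ · ♞ ♜
♟ · ♟ ♟ · ♟ ♟ ♟
· ♟ · · ♟ · · ·
· · · · · · · ·
· · · ♙ · · ♙ ·
♝ · ♙ · · · · ·
♙ ♙ · · ♙ ♙ · ♙
♖ ♘ ♗ ♕ ♔ ♗ ♘ ♖


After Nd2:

♜ ♞ ♝ ♛ ♚ · ♞ ♜
♟ · ♟ ♟ · ♟ ♟ ♟
· ♟ · · ♟ · · ·
· · · · · · · ·
· · · ♙ · · ♙ ·
♝ · ♙ · · · · ·
♙ ♙ · ♘ ♙ ♙ · ♙
♖ · ♗ ♕ ♔ ♗ ♘ ♖



  a b c d e f g h
  ─────────────────
8│♜ ♞ ♝ ♛ ♚ · ♞ ♜│8
7│♟ · ♟ ♟ · ♟ ♟ ♟│7
6│· ♟ · · ♟ · · ·│6
5│· · · · · · · ·│5
4│· · · ♙ · · ♙ ·│4
3│♝ · ♙ · · · · ·│3
2│♙ ♙ · ♘ ♙ ♙ · ♙│2
1│♖ · ♗ ♕ ♔ ♗ ♘ ♖│1
  ─────────────────
  a b c d e f g h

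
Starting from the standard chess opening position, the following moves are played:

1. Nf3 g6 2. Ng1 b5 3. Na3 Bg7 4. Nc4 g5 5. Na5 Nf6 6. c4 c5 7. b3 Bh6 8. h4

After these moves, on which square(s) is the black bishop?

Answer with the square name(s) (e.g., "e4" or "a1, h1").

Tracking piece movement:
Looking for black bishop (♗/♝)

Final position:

  a b c d e f g h
  ─────────────────
8│♜ ♞ ♝ ♛ ♚ · · ♜│8
7│♟ · · ♟ ♟ ♟ · ♟│7
6│· · · · · ♞ · ♝│6
5│♘ ♟ ♟ · · · ♟ ·│5
4│· · ♙ · · · · ♙│4
3│· ♙ · · · · · ·│3
2│♙ · · ♙ ♙ ♙ ♙ ·│2
1│♖ · ♗ ♕ ♔ ♗ ♘ ♖│1
  ─────────────────
  a b c d e f g h


c8, h6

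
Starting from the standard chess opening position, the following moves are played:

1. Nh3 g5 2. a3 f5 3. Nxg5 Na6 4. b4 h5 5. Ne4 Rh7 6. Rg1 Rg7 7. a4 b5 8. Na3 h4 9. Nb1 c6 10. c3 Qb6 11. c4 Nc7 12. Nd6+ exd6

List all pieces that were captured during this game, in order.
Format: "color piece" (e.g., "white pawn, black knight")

Tracking captures:
  Nxg5: captured black pawn
  exd6: captured white knight

black pawn, white knight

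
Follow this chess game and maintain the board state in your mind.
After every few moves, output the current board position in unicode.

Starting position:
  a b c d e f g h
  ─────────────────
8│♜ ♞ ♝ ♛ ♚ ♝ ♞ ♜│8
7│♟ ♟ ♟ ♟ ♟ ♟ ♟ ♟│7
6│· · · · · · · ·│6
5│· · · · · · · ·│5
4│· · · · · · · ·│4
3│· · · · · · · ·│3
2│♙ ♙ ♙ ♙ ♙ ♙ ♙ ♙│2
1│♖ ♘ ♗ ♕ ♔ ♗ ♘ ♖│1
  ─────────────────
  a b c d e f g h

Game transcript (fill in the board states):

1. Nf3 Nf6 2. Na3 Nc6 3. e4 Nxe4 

  a b c d e f g h
  ─────────────────
8│♜ · ♝ ♛ ♚ ♝ · ♜│8
7│♟ ♟ ♟ ♟ ♟ ♟ ♟ ♟│7
6│· · ♞ · · · · ·│6
5│· · · · · · · ·│5
4│· · · · ♞ · · ·│4
3│♘ · · · · ♘ · ·│3
2│♙ ♙ ♙ ♙ · ♙ ♙ ♙│2
1│♖ · ♗ ♕ ♔ ♗ · ♖│1
  ─────────────────
  a b c d e f g h

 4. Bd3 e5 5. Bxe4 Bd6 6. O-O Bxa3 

  a b c d e f g h
  ─────────────────
8│♜ · ♝ ♛ ♚ · · ♜│8
7│♟ ♟ ♟ ♟ · ♟ ♟ ♟│7
6│· · ♞ · · · · ·│6
5│· · · · ♟ · · ·│5
4│· · · · ♗ · · ·│4
3│♝ · · · · ♘ · ·│3
2│♙ ♙ ♙ ♙ · ♙ ♙ ♙│2
1│♖ · ♗ ♕ · ♖ ♔ ·│1
  ─────────────────
  a b c d e f g h

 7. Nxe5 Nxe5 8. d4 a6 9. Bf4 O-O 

  a b c d e f g h
  ─────────────────
8│♜ · ♝ ♛ · ♜ ♚ ·│8
7│· ♟ ♟ ♟ · ♟ ♟ ♟│7
6│♟ · · · · · · ·│6
5│· · · · ♞ · · ·│5
4│· · · ♙ ♗ ♗ · ·│4
3│♝ · · · · · · ·│3
2│♙ ♙ ♙ · · ♙ ♙ ♙│2
1│♖ · · ♕ · ♖ ♔ ·│1
  ─────────────────
  a b c d e f g h

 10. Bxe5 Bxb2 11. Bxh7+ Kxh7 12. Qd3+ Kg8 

  a b c d e f g h
  ─────────────────
8│♜ · ♝ ♛ · ♜ ♚ ·│8
7│· ♟ ♟ ♟ · ♟ ♟ ·│7
6│♟ · · · · · · ·│6
5│· · · · ♗ · · ·│5
4│· · · ♙ · · · ·│4
3│· · · ♕ · · · ·│3
2│♙ ♝ ♙ · · ♙ ♙ ♙│2
1│♖ · · · · ♖ ♔ ·│1
  ─────────────────
  a b c d e f g h

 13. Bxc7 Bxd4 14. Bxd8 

  a b c d e f g h
  ─────────────────
8│♜ · ♝ ♗ · ♜ ♚ ·│8
7│· ♟ · ♟ · ♟ ♟ ·│7
6│♟ · · · · · · ·│6
5│· · · · · · · ·│5
4│· · · ♝ · · · ·│4
3│· · · ♕ · · · ·│3
2│♙ · ♙ · · ♙ ♙ ♙│2
1│♖ · · · · ♖ ♔ ·│1
  ─────────────────
  a b c d e f g h


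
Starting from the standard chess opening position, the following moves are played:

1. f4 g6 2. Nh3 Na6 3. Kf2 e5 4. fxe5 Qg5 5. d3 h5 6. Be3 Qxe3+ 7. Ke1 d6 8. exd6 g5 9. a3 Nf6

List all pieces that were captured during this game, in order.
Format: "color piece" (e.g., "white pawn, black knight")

Tracking captures:
  fxe5: captured black pawn
  Qxe3+: captured white bishop
  exd6: captured black pawn

black pawn, white bishop, black pawn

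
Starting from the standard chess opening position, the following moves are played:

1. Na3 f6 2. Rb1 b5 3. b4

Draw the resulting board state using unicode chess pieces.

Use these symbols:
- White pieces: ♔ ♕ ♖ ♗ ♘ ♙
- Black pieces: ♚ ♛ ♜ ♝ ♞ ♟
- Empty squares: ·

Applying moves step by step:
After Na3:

♜ ♞ ♝ ♛ ♚ ♝ ♞ ♜
♟ ♟ ♟ ♟ ♟ ♟ ♟ ♟
· · · · · · · ·
· · · · · · · ·
· · · · · · · ·
♘ · · · · · · ·
♙ ♙ ♙ ♙ ♙ ♙ ♙ ♙
♖ · ♗ ♕ ♔ ♗ ♘ ♖


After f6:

♜ ♞ ♝ ♛ ♚ ♝ ♞ ♜
♟ ♟ ♟ ♟ ♟ · ♟ ♟
· · · · · ♟ · ·
· · · · · · · ·
· · · · · · · ·
♘ · · · · · · ·
♙ ♙ ♙ ♙ ♙ ♙ ♙ ♙
♖ · ♗ ♕ ♔ ♗ ♘ ♖


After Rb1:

♜ ♞ ♝ ♛ ♚ ♝ ♞ ♜
♟ ♟ ♟ ♟ ♟ · ♟ ♟
· · · · · ♟ · ·
· · · · · · · ·
· · · · · · · ·
♘ · · · · · · ·
♙ ♙ ♙ ♙ ♙ ♙ ♙ ♙
· ♖ ♗ ♕ ♔ ♗ ♘ ♖


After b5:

♜ ♞ ♝ ♛ ♚ ♝ ♞ ♜
♟ · ♟ ♟ ♟ · ♟ ♟
· · · · · ♟ · ·
· ♟ · · · · · ·
· · · · · · · ·
♘ · · · · · · ·
♙ ♙ ♙ ♙ ♙ ♙ ♙ ♙
· ♖ ♗ ♕ ♔ ♗ ♘ ♖


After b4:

♜ ♞ ♝ ♛ ♚ ♝ ♞ ♜
♟ · ♟ ♟ ♟ · ♟ ♟
· · · · · ♟ · ·
· ♟ · · · · · ·
· ♙ · · · · · ·
♘ · · · · · · ·
♙ · ♙ ♙ ♙ ♙ ♙ ♙
· ♖ ♗ ♕ ♔ ♗ ♘ ♖



  a b c d e f g h
  ─────────────────
8│♜ ♞ ♝ ♛ ♚ ♝ ♞ ♜│8
7│♟ · ♟ ♟ ♟ · ♟ ♟│7
6│· · · · · ♟ · ·│6
5│· ♟ · · · · · ·│5
4│· ♙ · · · · · ·│4
3│♘ · · · · · · ·│3
2│♙ · ♙ ♙ ♙ ♙ ♙ ♙│2
1│· ♖ ♗ ♕ ♔ ♗ ♘ ♖│1
  ─────────────────
  a b c d e f g h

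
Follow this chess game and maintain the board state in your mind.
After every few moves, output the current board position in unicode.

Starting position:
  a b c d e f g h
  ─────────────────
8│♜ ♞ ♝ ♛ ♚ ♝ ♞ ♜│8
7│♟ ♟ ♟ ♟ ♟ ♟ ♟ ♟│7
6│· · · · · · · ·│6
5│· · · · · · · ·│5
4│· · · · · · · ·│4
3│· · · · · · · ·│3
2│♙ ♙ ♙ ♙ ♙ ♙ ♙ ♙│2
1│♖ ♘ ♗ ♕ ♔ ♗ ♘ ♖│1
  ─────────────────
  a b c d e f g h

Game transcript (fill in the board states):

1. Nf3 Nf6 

  a b c d e f g h
  ─────────────────
8│♜ ♞ ♝ ♛ ♚ ♝ · ♜│8
7│♟ ♟ ♟ ♟ ♟ ♟ ♟ ♟│7
6│· · · · · ♞ · ·│6
5│· · · · · · · ·│5
4│· · · · · · · ·│4
3│· · · · · ♘ · ·│3
2│♙ ♙ ♙ ♙ ♙ ♙ ♙ ♙│2
1│♖ ♘ ♗ ♕ ♔ ♗ · ♖│1
  ─────────────────
  a b c d e f g h

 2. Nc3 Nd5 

  a b c d e f g h
  ─────────────────
8│♜ ♞ ♝ ♛ ♚ ♝ · ♜│8
7│♟ ♟ ♟ ♟ ♟ ♟ ♟ ♟│7
6│· · · · · · · ·│6
5│· · · ♞ · · · ·│5
4│· · · · · · · ·│4
3│· · ♘ · · ♘ · ·│3
2│♙ ♙ ♙ ♙ ♙ ♙ ♙ ♙│2
1│♖ · ♗ ♕ ♔ ♗ · ♖│1
  ─────────────────
  a b c d e f g h

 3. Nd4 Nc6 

  a b c d e f g h
  ─────────────────
8│♜ · ♝ ♛ ♚ ♝ · ♜│8
7│♟ ♟ ♟ ♟ ♟ ♟ ♟ ♟│7
6│· · ♞ · · · · ·│6
5│· · · ♞ · · · ·│5
4│· · · ♘ · · · ·│4
3│· · ♘ · · · · ·│3
2│♙ ♙ ♙ ♙ ♙ ♙ ♙ ♙│2
1│♖ · ♗ ♕ ♔ ♗ · ♖│1
  ─────────────────
  a b c d e f g h

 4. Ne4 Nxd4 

  a b c d e f g h
  ─────────────────
8│♜ · ♝ ♛ ♚ ♝ · ♜│8
7│♟ ♟ ♟ ♟ ♟ ♟ ♟ ♟│7
6│· · · · · · · ·│6
5│· · · ♞ · · · ·│5
4│· · · ♞ ♘ · · ·│4
3│· · · · · · · ·│3
2│♙ ♙ ♙ ♙ ♙ ♙ ♙ ♙│2
1│♖ · ♗ ♕ ♔ ♗ · ♖│1
  ─────────────────
  a b c d e f g h



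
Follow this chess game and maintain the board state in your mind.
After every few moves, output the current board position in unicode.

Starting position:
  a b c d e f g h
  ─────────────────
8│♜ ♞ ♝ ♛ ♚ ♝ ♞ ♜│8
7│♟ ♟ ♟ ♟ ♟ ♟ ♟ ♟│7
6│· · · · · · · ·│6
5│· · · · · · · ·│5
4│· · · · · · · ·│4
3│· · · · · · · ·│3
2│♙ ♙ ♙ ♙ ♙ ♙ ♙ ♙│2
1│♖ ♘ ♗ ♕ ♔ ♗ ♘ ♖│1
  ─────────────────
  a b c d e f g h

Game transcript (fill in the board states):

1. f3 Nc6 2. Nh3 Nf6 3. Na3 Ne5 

  a b c d e f g h
  ─────────────────
8│♜ · ♝ ♛ ♚ ♝ · ♜│8
7│♟ ♟ ♟ ♟ ♟ ♟ ♟ ♟│7
6│· · · · · ♞ · ·│6
5│· · · · ♞ · · ·│5
4│· · · · · · · ·│4
3│♘ · · · · ♙ · ♘│3
2│♙ ♙ ♙ ♙ ♙ · ♙ ♙│2
1│♖ · ♗ ♕ ♔ ♗ · ♖│1
  ─────────────────
  a b c d e f g h

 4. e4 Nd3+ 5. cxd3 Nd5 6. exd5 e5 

  a b c d e f g h
  ─────────────────
8│♜ · ♝ ♛ ♚ ♝ · ♜│8
7│♟ ♟ ♟ ♟ · ♟ ♟ ♟│7
6│· · · · · · · ·│6
5│· · · ♙ ♟ · · ·│5
4│· · · · · · · ·│4
3│♘ · · ♙ · ♙ · ♘│3
2│♙ ♙ · ♙ · · ♙ ♙│2
1│♖ · ♗ ♕ ♔ ♗ · ♖│1
  ─────────────────
  a b c d e f g h

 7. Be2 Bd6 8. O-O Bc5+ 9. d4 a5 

  a b c d e f g h
  ─────────────────
8│♜ · ♝ ♛ ♚ · · ♜│8
7│· ♟ ♟ ♟ · ♟ ♟ ♟│7
6│· · · · · · · ·│6
5│♟ · ♝ ♙ ♟ · · ·│5
4│· · · ♙ · · · ·│4
3│♘ · · · · ♙ · ♘│3
2│♙ ♙ · ♙ ♗ · ♙ ♙│2
1│♖ · ♗ ♕ · ♖ ♔ ·│1
  ─────────────────
  a b c d e f g h

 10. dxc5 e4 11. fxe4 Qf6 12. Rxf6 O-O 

  a b c d e f g h
  ─────────────────
8│♜ · ♝ · · ♜ ♚ ·│8
7│· ♟ ♟ ♟ · ♟ ♟ ♟│7
6│· · · · · ♖ · ·│6
5│♟ · ♙ ♙ · · · ·│5
4│· · · · ♙ · · ·│4
3│♘ · · · · · · ♘│3
2│♙ ♙ · ♙ ♗ · ♙ ♙│2
1│♖ · ♗ ♕ · · ♔ ·│1
  ─────────────────
  a b c d e f g h

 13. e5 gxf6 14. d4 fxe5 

  a b c d e f g h
  ─────────────────
8│♜ · ♝ · · ♜ ♚ ·│8
7│· ♟ ♟ ♟ · ♟ · ♟│7
6│· · · · · · · ·│6
5│♟ · ♙ ♙ ♟ · · ·│5
4│· · · ♙ · · · ·│4
3│♘ · · · · · · ♘│3
2│♙ ♙ · · ♗ · ♙ ♙│2
1│♖ · ♗ ♕ · · ♔ ·│1
  ─────────────────
  a b c d e f g h


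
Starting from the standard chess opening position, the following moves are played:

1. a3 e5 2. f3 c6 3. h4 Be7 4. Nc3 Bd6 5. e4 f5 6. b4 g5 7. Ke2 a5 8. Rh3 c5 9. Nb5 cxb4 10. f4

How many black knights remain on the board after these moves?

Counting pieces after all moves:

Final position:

  a b c d e f g h
  ─────────────────
8│♜ ♞ ♝ ♛ ♚ · ♞ ♜│8
7│· ♟ · ♟ · · · ♟│7
6│· · · ♝ · · · ·│6
5│♟ ♘ · · ♟ ♟ ♟ ·│5
4│· ♟ · · ♙ ♙ · ♙│4
3│♙ · · · · · · ♖│3
2│· · ♙ ♙ ♔ · ♙ ·│2
1│♖ · ♗ ♕ · ♗ ♘ ·│1
  ─────────────────
  a b c d e f g h


2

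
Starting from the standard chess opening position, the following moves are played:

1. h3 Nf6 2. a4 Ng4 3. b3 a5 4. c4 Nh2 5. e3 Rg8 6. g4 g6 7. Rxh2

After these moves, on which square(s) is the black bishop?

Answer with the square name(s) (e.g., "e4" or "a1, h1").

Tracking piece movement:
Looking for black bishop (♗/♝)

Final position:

  a b c d e f g h
  ─────────────────
8│♜ ♞ ♝ ♛ ♚ ♝ ♜ ·│8
7│· ♟ ♟ ♟ ♟ ♟ · ♟│7
6│· · · · · · ♟ ·│6
5│♟ · · · · · · ·│5
4│♙ · ♙ · · · ♙ ·│4
3│· ♙ · · ♙ · · ♙│3
2│· · · ♙ · ♙ · ♖│2
1│♖ ♘ ♗ ♕ ♔ ♗ ♘ ·│1
  ─────────────────
  a b c d e f g h


c8, f8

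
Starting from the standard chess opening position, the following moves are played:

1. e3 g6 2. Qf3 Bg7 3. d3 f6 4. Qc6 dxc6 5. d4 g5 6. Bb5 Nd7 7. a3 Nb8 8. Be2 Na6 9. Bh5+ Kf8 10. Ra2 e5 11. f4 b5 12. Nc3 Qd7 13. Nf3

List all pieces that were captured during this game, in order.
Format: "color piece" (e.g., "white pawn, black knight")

Tracking captures:
  dxc6: captured white queen

white queen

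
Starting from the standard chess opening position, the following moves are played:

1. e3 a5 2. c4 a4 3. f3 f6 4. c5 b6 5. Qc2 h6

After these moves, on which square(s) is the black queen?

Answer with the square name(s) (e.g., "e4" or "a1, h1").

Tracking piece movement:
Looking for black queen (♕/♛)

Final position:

  a b c d e f g h
  ─────────────────
8│♜ ♞ ♝ ♛ ♚ ♝ ♞ ♜│8
7│· · ♟ ♟ ♟ · ♟ ·│7
6│· ♟ · · · ♟ · ♟│6
5│· · ♙ · · · · ·│5
4│♟ · · · · · · ·│4
3│· · · · ♙ ♙ · ·│3
2│♙ ♙ ♕ ♙ · · ♙ ♙│2
1│♖ ♘ ♗ · ♔ ♗ ♘ ♖│1
  ─────────────────
  a b c d e f g h


d8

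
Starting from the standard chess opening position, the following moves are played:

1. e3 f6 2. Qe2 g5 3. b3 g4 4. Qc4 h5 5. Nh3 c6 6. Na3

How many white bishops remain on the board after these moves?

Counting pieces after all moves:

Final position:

  a b c d e f g h
  ─────────────────
8│♜ ♞ ♝ ♛ ♚ ♝ ♞ ♜│8
7│♟ ♟ · ♟ ♟ · · ·│7
6│· · ♟ · · ♟ · ·│6
5│· · · · · · · ♟│5
4│· · ♕ · · · ♟ ·│4
3│♘ ♙ · · ♙ · · ♘│3
2│♙ · ♙ ♙ · ♙ ♙ ♙│2
1│♖ · ♗ · ♔ ♗ · ♖│1
  ─────────────────
  a b c d e f g h


2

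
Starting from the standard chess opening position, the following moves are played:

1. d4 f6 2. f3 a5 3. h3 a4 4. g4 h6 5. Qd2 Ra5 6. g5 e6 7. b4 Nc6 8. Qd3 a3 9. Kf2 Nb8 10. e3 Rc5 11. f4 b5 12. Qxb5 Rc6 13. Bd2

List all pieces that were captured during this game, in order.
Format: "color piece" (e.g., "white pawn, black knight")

Tracking captures:
  Qxb5: captured black pawn

black pawn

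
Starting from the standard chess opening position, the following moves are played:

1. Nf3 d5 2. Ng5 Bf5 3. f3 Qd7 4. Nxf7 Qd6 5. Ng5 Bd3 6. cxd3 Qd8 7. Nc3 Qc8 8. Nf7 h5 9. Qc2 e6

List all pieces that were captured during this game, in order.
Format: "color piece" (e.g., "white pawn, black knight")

Tracking captures:
  Nxf7: captured black pawn
  cxd3: captured black bishop

black pawn, black bishop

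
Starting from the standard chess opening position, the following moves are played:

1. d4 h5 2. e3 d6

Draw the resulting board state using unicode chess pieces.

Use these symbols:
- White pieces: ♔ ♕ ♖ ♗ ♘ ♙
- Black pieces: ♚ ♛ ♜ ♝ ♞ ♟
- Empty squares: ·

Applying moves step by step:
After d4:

♜ ♞ ♝ ♛ ♚ ♝ ♞ ♜
♟ ♟ ♟ ♟ ♟ ♟ ♟ ♟
· · · · · · · ·
· · · · · · · ·
· · · ♙ · · · ·
· · · · · · · ·
♙ ♙ ♙ · ♙ ♙ ♙ ♙
♖ ♘ ♗ ♕ ♔ ♗ ♘ ♖


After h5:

♜ ♞ ♝ ♛ ♚ ♝ ♞ ♜
♟ ♟ ♟ ♟ ♟ ♟ ♟ ·
· · · · · · · ·
· · · · · · · ♟
· · · ♙ · · · ·
· · · · · · · ·
♙ ♙ ♙ · ♙ ♙ ♙ ♙
♖ ♘ ♗ ♕ ♔ ♗ ♘ ♖


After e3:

♜ ♞ ♝ ♛ ♚ ♝ ♞ ♜
♟ ♟ ♟ ♟ ♟ ♟ ♟ ·
· · · · · · · ·
· · · · · · · ♟
· · · ♙ · · · ·
· · · · ♙ · · ·
♙ ♙ ♙ · · ♙ ♙ ♙
♖ ♘ ♗ ♕ ♔ ♗ ♘ ♖


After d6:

♜ ♞ ♝ ♛ ♚ ♝ ♞ ♜
♟ ♟ ♟ · ♟ ♟ ♟ ·
· · · ♟ · · · ·
· · · · · · · ♟
· · · ♙ · · · ·
· · · · ♙ · · ·
♙ ♙ ♙ · · ♙ ♙ ♙
♖ ♘ ♗ ♕ ♔ ♗ ♘ ♖



  a b c d e f g h
  ─────────────────
8│♜ ♞ ♝ ♛ ♚ ♝ ♞ ♜│8
7│♟ ♟ ♟ · ♟ ♟ ♟ ·│7
6│· · · ♟ · · · ·│6
5│· · · · · · · ♟│5
4│· · · ♙ · · · ·│4
3│· · · · ♙ · · ·│3
2│♙ ♙ ♙ · · ♙ ♙ ♙│2
1│♖ ♘ ♗ ♕ ♔ ♗ ♘ ♖│1
  ─────────────────
  a b c d e f g h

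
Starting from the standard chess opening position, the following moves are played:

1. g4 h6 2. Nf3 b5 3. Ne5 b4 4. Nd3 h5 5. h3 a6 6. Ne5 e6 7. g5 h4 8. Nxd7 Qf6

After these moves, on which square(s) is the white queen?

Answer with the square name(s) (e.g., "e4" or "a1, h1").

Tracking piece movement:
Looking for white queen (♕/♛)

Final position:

  a b c d e f g h
  ─────────────────
8│♜ ♞ ♝ · ♚ ♝ ♞ ♜│8
7│· · ♟ ♘ · ♟ ♟ ·│7
6│♟ · · · ♟ ♛ · ·│6
5│· · · · · · ♙ ·│5
4│· ♟ · · · · · ♟│4
3│· · · · · · · ♙│3
2│♙ ♙ ♙ ♙ ♙ ♙ · ·│2
1│♖ ♘ ♗ ♕ ♔ ♗ · ♖│1
  ─────────────────
  a b c d e f g h


d1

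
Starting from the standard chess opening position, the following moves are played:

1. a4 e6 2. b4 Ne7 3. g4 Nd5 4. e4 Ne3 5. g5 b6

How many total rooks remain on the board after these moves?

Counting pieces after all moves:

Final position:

  a b c d e f g h
  ─────────────────
8│♜ ♞ ♝ ♛ ♚ ♝ · ♜│8
7│♟ · ♟ ♟ · ♟ ♟ ♟│7
6│· ♟ · · ♟ · · ·│6
5│· · · · · · ♙ ·│5
4│♙ ♙ · · ♙ · · ·│4
3│· · · · ♞ · · ·│3
2│· · ♙ ♙ · ♙ · ♙│2
1│♖ ♘ ♗ ♕ ♔ ♗ ♘ ♖│1
  ─────────────────
  a b c d e f g h


4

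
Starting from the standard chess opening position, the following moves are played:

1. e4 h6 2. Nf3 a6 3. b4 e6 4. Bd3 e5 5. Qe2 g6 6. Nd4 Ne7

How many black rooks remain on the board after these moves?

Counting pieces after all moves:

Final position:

  a b c d e f g h
  ─────────────────
8│♜ ♞ ♝ ♛ ♚ ♝ · ♜│8
7│· ♟ ♟ ♟ ♞ ♟ · ·│7
6│♟ · · · · · ♟ ♟│6
5│· · · · ♟ · · ·│5
4│· ♙ · ♘ ♙ · · ·│4
3│· · · ♗ · · · ·│3
2│♙ · ♙ ♙ ♕ ♙ ♙ ♙│2
1│♖ ♘ ♗ · ♔ · · ♖│1
  ─────────────────
  a b c d e f g h


2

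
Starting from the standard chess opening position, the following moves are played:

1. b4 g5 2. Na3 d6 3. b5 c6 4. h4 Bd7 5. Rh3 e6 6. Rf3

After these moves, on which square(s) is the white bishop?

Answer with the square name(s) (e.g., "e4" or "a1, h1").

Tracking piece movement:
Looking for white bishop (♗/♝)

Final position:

  a b c d e f g h
  ─────────────────
8│♜ ♞ · ♛ ♚ ♝ ♞ ♜│8
7│♟ ♟ · ♝ · ♟ · ♟│7
6│· · ♟ ♟ ♟ · · ·│6
5│· ♙ · · · · ♟ ·│5
4│· · · · · · · ♙│4
3│♘ · · · · ♖ · ·│3
2│♙ · ♙ ♙ ♙ ♙ ♙ ·│2
1│♖ · ♗ ♕ ♔ ♗ ♘ ·│1
  ─────────────────
  a b c d e f g h


c1, f1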